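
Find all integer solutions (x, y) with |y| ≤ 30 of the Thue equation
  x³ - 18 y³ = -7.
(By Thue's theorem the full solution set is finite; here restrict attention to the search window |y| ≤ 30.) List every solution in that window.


The equation is x³ - 18y³ = -7. For fixed y, x³ = 18·y³ − 7, so a solution requires the RHS to be a perfect cube.
Strategy: iterate y from -30 to 30, compute RHS = 18·y³ − 7, and check whether it is a (positive or negative) perfect cube.
Check small values of y:
  y = 0: RHS = -7 is not a perfect cube.
  y = 1: RHS = 11 is not a perfect cube.
  y = -1: RHS = -25 is not a perfect cube.
  y = 2: RHS = 137 is not a perfect cube.
  y = -2: RHS = -151 is not a perfect cube.
  y = 3: RHS = 479 is not a perfect cube.
  y = -3: RHS = -493 is not a perfect cube.
Continuing the search up to |y| = 30 finds no solutions either.
No (x, y) in the scanned range satisfies the equation.

No integer solutions with |y| ≤ 30.


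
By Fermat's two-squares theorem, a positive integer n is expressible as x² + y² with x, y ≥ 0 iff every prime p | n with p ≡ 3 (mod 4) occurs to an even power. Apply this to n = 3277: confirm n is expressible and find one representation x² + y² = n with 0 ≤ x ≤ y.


Step 1: Factor n = 3277 = 29 · 113.
Step 2: Check the mod-4 condition on each prime factor: 29 ≡ 1 (mod 4), exponent 1; 113 ≡ 1 (mod 4), exponent 1.
All primes ≡ 3 (mod 4) appear to even exponent (or don't appear), so by the two-squares theorem n IS expressible as a sum of two squares.
Step 3: Build a representation. Here n = 29 · 113 is a product of primes ≡ 1 (mod 4). Each prime p ≡ 1 (mod 4) is itself a sum of two squares; find a² by testing p − a² for a perfect square:
  29: 29 − 1² = 28, 29 − 2² = 25 = 5² ⇒ 29 = 2² + 5².
  113: 113 − 1² = 112, 113 − 2² = 109, 113 − 3² = 104, 113 − 4² = 97, 113 − 5² = 88, 113 − 6² = 77, 113 − 7² = 64 = 8² ⇒ 113 = 7² + 8².
  Combine using the Brahmagupta–Fibonacci identity (a² + b²)(c² + d²) = (ac − bd)² + (ad + bc)² = (ac + bd)² + (ad − bc)²:
  29 · 113 = 3277: from (2² + 5²)(7² + 8²), take (2·7 − 5·8, 2·8 + 5·7) = (14 − 40, 16 + 35) = (-26, 51); dropping signs (only squares matter) gives (26, 51); check 26² + 51² = 676 + 2601 = 3277 ✓.
Step 4: Order so x ≤ y and verify: 26² + 51² = 676 + 2601 = 3277 = n. ✓

n = 3277 = 26² + 51² (one valid representation with x ≤ y).


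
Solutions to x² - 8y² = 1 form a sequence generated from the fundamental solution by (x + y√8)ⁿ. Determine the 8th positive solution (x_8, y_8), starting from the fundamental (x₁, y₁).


Step 1: Find the fundamental solution (x₁, y₁) of x² - 8y² = 1.
  Expand √8 as a continued fraction. a₀ = ⌊√8⌋ = 2; iterate m_{k+1} = d_k·a_k − m_k, d_{k+1} = (8 − m_{k+1}²)/d_k, a_{k+1} = ⌊(a₀ + m_{k+1})/d_{k+1}⌋ (starting m₀ = 0, d₀ = 1), with convergents p_k = a_k·p_{k-1} + p_{k-2}, q_k = a_k·q_{k-1} + q_{k-2} (p₋₁ = 1, q₋₁ = 0):
  k = 0: a₀ = 2; p₀/q₀ = 2/1; p₀² − 8·q₀² = 4 − 8 = -4.
  k = 1: m = 2, d = 4, a = ⌊(2 + 2)/4⌋ = 1; p/q = (1·2 + 1)/(1·1 + 0) = 3/1; p² − 8·q² = 9 − 8 = 1.
  The first convergent with p² − 8·q² = 1 gives the fundamental solution (x₁, y₁) = (3, 1).
Step 2: Apply the recurrence (x_{n+1}, y_{n+1}) = (x₁x_n + 8y₁y_n, x₁y_n + y₁x_n) repeatedly.
  From (x_1, y_1) = (3, 1): x_2 = 3·3 + 8·1·1 = 17; y_2 = 3·1 + 1·3 = 6.
  From (x_2, y_2) = (17, 6): x_3 = 3·17 + 8·1·6 = 99; y_3 = 3·6 + 1·17 = 35.
  From (x_3, y_3) = (99, 35): x_4 = 3·99 + 8·1·35 = 577; y_4 = 3·35 + 1·99 = 204.
  From (x_4, y_4) = (577, 204): x_5 = 3·577 + 8·1·204 = 3363; y_5 = 3·204 + 1·577 = 1189.
  From (x_5, y_5) = (3363, 1189): x_6 = 3·3363 + 8·1·1189 = 19601; y_6 = 3·1189 + 1·3363 = 6930.
  From (x_6, y_6) = (19601, 6930): x_7 = 3·19601 + 8·1·6930 = 114243; y_7 = 3·6930 + 1·19601 = 40391.
  From (x_7, y_7) = (114243, 40391): x_8 = 3·114243 + 8·1·40391 = 665857; y_8 = 3·40391 + 1·114243 = 235416.
Step 3: Verify x_8² - 8·y_8² = 443365544449 - 443365544448 = 1 (should be 1). ✓

(x_1, y_1) = (3, 1); (x_8, y_8) = (665857, 235416).


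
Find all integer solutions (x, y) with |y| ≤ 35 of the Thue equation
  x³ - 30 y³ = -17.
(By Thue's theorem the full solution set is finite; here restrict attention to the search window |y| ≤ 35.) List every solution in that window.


The equation is x³ - 30y³ = -17. For fixed y, x³ = 30·y³ − 17, so a solution requires the RHS to be a perfect cube.
Strategy: iterate y from -35 to 35, compute RHS = 30·y³ − 17, and check whether it is a (positive or negative) perfect cube.
Check small values of y:
  y = 0: RHS = -17 is not a perfect cube.
  y = 1: RHS = 13 is not a perfect cube.
  y = -1: RHS = -47 is not a perfect cube.
  y = 2: RHS = 223 is not a perfect cube.
  y = -2: RHS = -257 is not a perfect cube.
  y = 3: RHS = 793 is not a perfect cube.
  y = -3: RHS = -827 is not a perfect cube.
Continuing the search up to |y| = 35 finds no solutions either.
No (x, y) in the scanned range satisfies the equation.

No integer solutions with |y| ≤ 35.


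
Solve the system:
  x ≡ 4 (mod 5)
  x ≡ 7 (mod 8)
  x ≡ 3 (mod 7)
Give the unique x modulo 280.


Moduli 5, 8, 7 are pairwise coprime; by CRT there is a unique solution modulo M = 5 · 8 · 7 = 280.
Solve pairwise, accumulating the modulus:
  Start with x ≡ 4 (mod 5).
  Combine with x ≡ 7 (mod 8): since gcd(5, 8) = 1, we get a unique residue mod 40.
    Write x = 4 + 5·t and substitute into x ≡ 7 (mod 8): 5·t ≡ 7 − 4 = 3 (mod 8).
    The inverse of 5 mod 8 is 5 (since 5·5 = 25 = 3·8 + 1), so t ≡ 5·3 = 15 ≡ 7 (mod 8).
    Then x = 4 + 5·7 = 39, valid modulo lcm(5, 8) = 40: x ≡ 39 (mod 40).
  Combine with x ≡ 3 (mod 7): since gcd(40, 7) = 1, we get a unique residue mod 280.
    Write x = 39 + 40·t and substitute into x ≡ 3 (mod 7): 40·t ≡ 3 − 39 = -36 (mod 7).
    Reduce coefficients mod 7: 5·t ≡ 6 (mod 7).
    The inverse of 5 mod 7 is 3 (since 5·3 = 15 = 2·7 + 1), so t ≡ 3·6 = 18 ≡ 4 (mod 7).
    Then x = 39 + 40·4 = 199, valid modulo lcm(40, 7) = 280: x ≡ 199 (mod 280).
Verify: 199 mod 5 = 4 ✓, 199 mod 8 = 7 ✓, 199 mod 7 = 3 ✓.

x ≡ 199 (mod 280).


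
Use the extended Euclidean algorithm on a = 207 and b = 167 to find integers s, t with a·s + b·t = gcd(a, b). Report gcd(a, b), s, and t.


Euclidean algorithm on (207, 167) — divide until remainder is 0:
  207 = 1 · 167 + 40
  167 = 4 · 40 + 7
  40 = 5 · 7 + 5
  7 = 1 · 5 + 2
  5 = 2 · 2 + 1
  2 = 2 · 1 + 0
gcd(207, 167) = 1.
Track Bezout coefficients alongside the remainders: start with r₀ = 207 = a·1 + b·0 (s = 1, t = 0) and r₁ = 167 = a·0 + b·1 (s = 0, t = 1); each new remainder r_{k+1} = r_{k-1} − q_k·r_k inherits s_{k+1} = s_{k-1} − q_k·s_k, t_{k+1} = t_{k-1} − q_k·t_k, so r_k = a·s_k + b·t_k at every step:
  q = 1: r = 40, s = 1 − 1·0 = 1, t = 0 − 1·1 = -1  (check: 207·1 + 167·(-1) = 40)
  q = 4: r = 7, s = 0 − 4·1 = -4, t = 1 − 4·(-1) = 5  (check: 207·(-4) + 167·5 = 7)
  q = 5: r = 5, s = 1 − 5·(-4) = 21, t = -1 − 5·5 = -26  (check: 207·21 + 167·(-26) = 5)
  q = 1: r = 2, s = -4 − 1·21 = -25, t = 5 − 1·(-26) = 31  (check: 207·(-25) + 167·31 = 2)
  q = 2: r = 1, s = 21 − 2·(-25) = 71, t = -26 − 2·31 = -88  (check: 207·71 + 167·(-88) = 1)
The row with r = 1 (the gcd) gives the Bezout coefficients s = 71, t = -88.
Result: 207 · (71) + 167 · (-88) = 1.

gcd(207, 167) = 1; s = 71, t = -88 (check: 207·71 + 167·(-88) = 1).


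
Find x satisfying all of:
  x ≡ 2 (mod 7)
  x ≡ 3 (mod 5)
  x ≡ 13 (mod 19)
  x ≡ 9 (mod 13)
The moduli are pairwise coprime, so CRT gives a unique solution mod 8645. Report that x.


Product of moduli M = 7 · 5 · 19 · 13 = 8645.
Merge one congruence at a time:
  Start: x ≡ 2 (mod 7).
  Combine with x ≡ 3 (mod 5); new modulus lcm = 35.
    Write x = 2 + 7·t and substitute into x ≡ 3 (mod 5): 7·t ≡ 3 − 2 = 1 (mod 5).
    Reduce coefficients mod 5: 2·t ≡ 1 (mod 5).
    The inverse of 2 mod 5 is 3 (since 2·3 = 6 = 1·5 + 1), so t ≡ 3·1 = 3 ≡ 3 (mod 5).
    Then x = 2 + 7·3 = 23, valid modulo lcm(7, 5) = 35: x ≡ 23 (mod 35).
  Combine with x ≡ 13 (mod 19); new modulus lcm = 665.
    Write x = 23 + 35·t and substitute into x ≡ 13 (mod 19): 35·t ≡ 13 − 23 = -10 (mod 19).
    Reduce coefficients mod 19: 16·t ≡ 9 (mod 19).
    The inverse of 16 mod 19 is 6 (since 16·6 = 96 = 5·19 + 1), so t ≡ 6·9 = 54 ≡ 16 (mod 19).
    Then x = 23 + 35·16 = 583, valid modulo lcm(35, 19) = 665: x ≡ 583 (mod 665).
  Combine with x ≡ 9 (mod 13); new modulus lcm = 8645.
    Write x = 583 + 665·t and substitute into x ≡ 9 (mod 13): 665·t ≡ 9 − 583 = -574 (mod 13).
    Reduce coefficients mod 13: 2·t ≡ 11 (mod 13).
    The inverse of 2 mod 13 is 7 (since 2·7 = 14 = 1·13 + 1), so t ≡ 7·11 = 77 ≡ 12 (mod 13).
    Then x = 583 + 665·12 = 8563, valid modulo lcm(665, 13) = 8645: x ≡ 8563 (mod 8645).
Verify against each original: 8563 mod 7 = 2, 8563 mod 5 = 3, 8563 mod 19 = 13, 8563 mod 13 = 9.

x ≡ 8563 (mod 8645).


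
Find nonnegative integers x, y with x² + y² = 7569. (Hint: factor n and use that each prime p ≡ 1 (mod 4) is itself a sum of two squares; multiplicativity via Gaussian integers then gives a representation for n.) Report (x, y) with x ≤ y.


Step 1: Factor n = 7569 = 3^2 · 29^2.
Step 2: Check the mod-4 condition on each prime factor: 3 ≡ 3 (mod 4), exponent 2 (must be even); 29 ≡ 1 (mod 4), exponent 2.
All primes ≡ 3 (mod 4) appear to even exponent (or don't appear), so by the two-squares theorem n IS expressible as a sum of two squares.
Step 3: Build a representation. Group n = k² · m with k = 3 and m = 29 · 29 = 841 (a product of primes ≡ 1 (mod 4)); a representation of m scales to one of n via (k·x)² + (k·y)² = k²(x² + y²). Each prime p ≡ 1 (mod 4) is itself a sum of two squares; find a² by testing p − a² for a perfect square:
  29: 29 − 1² = 28, 29 − 2² = 25 = 5² ⇒ 29 = 2² + 5².
  Combine using the Brahmagupta–Fibonacci identity (a² + b²)(c² + d²) = (ac − bd)² + (ad + bc)² = (ac + bd)² + (ad − bc)²:
  29 · 29 = 841: from (2² + 5²)(2² + 5²), take (2·2 − 5·5, 2·5 + 5·2) = (4 − 25, 10 + 10) = (-21, 20); dropping signs (only squares matter) gives (21, 20); check 21² + 20² = 441 + 400 = 841 ✓.
  Scale by k = 3: (3·21, 3·20) = (63, 60).
Step 4: Order so x ≤ y and verify: 60² + 63² = 3600 + 3969 = 7569 = n. ✓

n = 7569 = 60² + 63² (one valid representation with x ≤ y).


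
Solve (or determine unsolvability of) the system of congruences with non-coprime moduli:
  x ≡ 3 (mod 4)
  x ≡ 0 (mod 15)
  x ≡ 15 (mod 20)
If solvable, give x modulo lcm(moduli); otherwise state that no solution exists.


Moduli 4, 15, 20 are not pairwise coprime, so CRT works modulo lcm(m_i) when all pairwise compatibility conditions hold.
Pairwise compatibility: gcd(m_i, m_j) must divide a_i - a_j for every pair.
Merge one congruence at a time:
  Start: x ≡ 3 (mod 4).
  Combine with x ≡ 0 (mod 15): gcd(4, 15) = 1; 0 - 3 = -3, which IS divisible by 1, so compatible.
    Write x = 3 + 4·t and substitute into x ≡ 0 (mod 15): 4·t ≡ 0 − 3 = -3 (mod 15).
    Reduce coefficients mod 15: 4·t ≡ 12 (mod 15).
    The inverse of 4 mod 15 is 4 (since 4·4 = 16 = 1·15 + 1), so t ≡ 4·12 = 48 ≡ 3 (mod 15).
    Then x = 3 + 4·3 = 15, valid modulo lcm(4, 15) = 60: x ≡ 15 (mod 60).
  Combine with x ≡ 15 (mod 20): gcd(60, 20) = 20; 15 - 15 = 0, which IS divisible by 20, so compatible.
    Write x = 15 + 60·t and substitute into x ≡ 15 (mod 20): 60·t ≡ 15 − 15 = 0 (mod 20).
    Divide the congruence (and modulus) by g = 20: 3·t ≡ 0 (mod 1).
    Modulo 1 every t works; take t = 0.
    Then x = 15 + 60·0 = 15, valid modulo lcm(60, 20) = 60: x ≡ 15 (mod 60).
Verify: 15 mod 4 = 3, 15 mod 15 = 0, 15 mod 20 = 15.

x ≡ 15 (mod 60).


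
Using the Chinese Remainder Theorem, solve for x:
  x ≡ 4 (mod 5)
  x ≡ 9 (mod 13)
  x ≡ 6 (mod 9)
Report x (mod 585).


Moduli 5, 13, 9 are pairwise coprime; by CRT there is a unique solution modulo M = 5 · 13 · 9 = 585.
Solve pairwise, accumulating the modulus:
  Start with x ≡ 4 (mod 5).
  Combine with x ≡ 9 (mod 13): since gcd(5, 13) = 1, we get a unique residue mod 65.
    Write x = 4 + 5·t and substitute into x ≡ 9 (mod 13): 5·t ≡ 9 − 4 = 5 (mod 13).
    The inverse of 5 mod 13 is 8 (since 5·8 = 40 = 3·13 + 1), so t ≡ 8·5 = 40 ≡ 1 (mod 13).
    Then x = 4 + 5·1 = 9, valid modulo lcm(5, 13) = 65: x ≡ 9 (mod 65).
  Combine with x ≡ 6 (mod 9): since gcd(65, 9) = 1, we get a unique residue mod 585.
    Write x = 9 + 65·t and substitute into x ≡ 6 (mod 9): 65·t ≡ 6 − 9 = -3 (mod 9).
    Reduce coefficients mod 9: 2·t ≡ 6 (mod 9).
    The inverse of 2 mod 9 is 5 (since 2·5 = 10 = 1·9 + 1), so t ≡ 5·6 = 30 ≡ 3 (mod 9).
    Then x = 9 + 65·3 = 204, valid modulo lcm(65, 9) = 585: x ≡ 204 (mod 585).
Verify: 204 mod 5 = 4 ✓, 204 mod 13 = 9 ✓, 204 mod 9 = 6 ✓.

x ≡ 204 (mod 585).


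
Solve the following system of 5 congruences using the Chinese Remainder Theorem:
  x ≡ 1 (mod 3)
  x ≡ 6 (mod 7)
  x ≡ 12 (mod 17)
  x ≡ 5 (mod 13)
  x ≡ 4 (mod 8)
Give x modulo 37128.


Product of moduli M = 3 · 7 · 17 · 13 · 8 = 37128.
Merge one congruence at a time:
  Start: x ≡ 1 (mod 3).
  Combine with x ≡ 6 (mod 7); new modulus lcm = 21.
    Write x = 1 + 3·t and substitute into x ≡ 6 (mod 7): 3·t ≡ 6 − 1 = 5 (mod 7).
    The inverse of 3 mod 7 is 5 (since 3·5 = 15 = 2·7 + 1), so t ≡ 5·5 = 25 ≡ 4 (mod 7).
    Then x = 1 + 3·4 = 13, valid modulo lcm(3, 7) = 21: x ≡ 13 (mod 21).
  Combine with x ≡ 12 (mod 17); new modulus lcm = 357.
    Write x = 13 + 21·t and substitute into x ≡ 12 (mod 17): 21·t ≡ 12 − 13 = -1 (mod 17).
    Reduce coefficients mod 17: 4·t ≡ 16 (mod 17).
    The inverse of 4 mod 17 is 13 (since 4·13 = 52 = 3·17 + 1), so t ≡ 13·16 = 208 ≡ 4 (mod 17).
    Then x = 13 + 21·4 = 97, valid modulo lcm(21, 17) = 357: x ≡ 97 (mod 357).
  Combine with x ≡ 5 (mod 13); new modulus lcm = 4641.
    Write x = 97 + 357·t and substitute into x ≡ 5 (mod 13): 357·t ≡ 5 − 97 = -92 (mod 13).
    Reduce coefficients mod 13: 6·t ≡ 12 (mod 13).
    The inverse of 6 mod 13 is 11 (since 6·11 = 66 = 5·13 + 1), so t ≡ 11·12 = 132 ≡ 2 (mod 13).
    Then x = 97 + 357·2 = 811, valid modulo lcm(357, 13) = 4641: x ≡ 811 (mod 4641).
  Combine with x ≡ 4 (mod 8); new modulus lcm = 37128.
    Write x = 811 + 4641·t and substitute into x ≡ 4 (mod 8): 4641·t ≡ 4 − 811 = -807 (mod 8).
    Reduce coefficients mod 8: 1·t ≡ 1 (mod 8).
    So t ≡ 1 (mod 8).
    Then x = 811 + 4641·1 = 5452, valid modulo lcm(4641, 8) = 37128: x ≡ 5452 (mod 37128).
Verify against each original: 5452 mod 3 = 1, 5452 mod 7 = 6, 5452 mod 17 = 12, 5452 mod 13 = 5, 5452 mod 8 = 4.

x ≡ 5452 (mod 37128).


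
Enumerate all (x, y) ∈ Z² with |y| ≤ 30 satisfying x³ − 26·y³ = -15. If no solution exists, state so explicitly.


The equation is x³ - 26y³ = -15. For fixed y, x³ = 26·y³ − 15, so a solution requires the RHS to be a perfect cube.
Strategy: iterate y from -30 to 30, compute RHS = 26·y³ − 15, and check whether it is a (positive or negative) perfect cube.
Check small values of y:
  y = 0: RHS = -15 is not a perfect cube.
  y = 1: RHS = 11 is not a perfect cube.
  y = -1: RHS = -41 is not a perfect cube.
  y = 2: RHS = 193 is not a perfect cube.
  y = -2: RHS = -223 is not a perfect cube.
  y = 3: RHS = 687 is not a perfect cube.
  y = -3: RHS = -717 is not a perfect cube.
Continuing the search up to |y| = 30 finds no solutions either.
No (x, y) in the scanned range satisfies the equation.

No integer solutions with |y| ≤ 30.


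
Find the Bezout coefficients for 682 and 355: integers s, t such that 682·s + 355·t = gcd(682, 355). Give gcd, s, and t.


Euclidean algorithm on (682, 355) — divide until remainder is 0:
  682 = 1 · 355 + 327
  355 = 1 · 327 + 28
  327 = 11 · 28 + 19
  28 = 1 · 19 + 9
  19 = 2 · 9 + 1
  9 = 9 · 1 + 0
gcd(682, 355) = 1.
Track Bezout coefficients alongside the remainders: start with r₀ = 682 = a·1 + b·0 (s = 1, t = 0) and r₁ = 355 = a·0 + b·1 (s = 0, t = 1); each new remainder r_{k+1} = r_{k-1} − q_k·r_k inherits s_{k+1} = s_{k-1} − q_k·s_k, t_{k+1} = t_{k-1} − q_k·t_k, so r_k = a·s_k + b·t_k at every step:
  q = 1: r = 327, s = 1 − 1·0 = 1, t = 0 − 1·1 = -1  (check: 682·1 + 355·(-1) = 327)
  q = 1: r = 28, s = 0 − 1·1 = -1, t = 1 − 1·(-1) = 2  (check: 682·(-1) + 355·2 = 28)
  q = 11: r = 19, s = 1 − 11·(-1) = 12, t = -1 − 11·2 = -23  (check: 682·12 + 355·(-23) = 19)
  q = 1: r = 9, s = -1 − 1·12 = -13, t = 2 − 1·(-23) = 25  (check: 682·(-13) + 355·25 = 9)
  q = 2: r = 1, s = 12 − 2·(-13) = 38, t = -23 − 2·25 = -73  (check: 682·38 + 355·(-73) = 1)
The row with r = 1 (the gcd) gives the Bezout coefficients s = 38, t = -73.
Result: 682 · (38) + 355 · (-73) = 1.

gcd(682, 355) = 1; s = 38, t = -73 (check: 682·38 + 355·(-73) = 1).


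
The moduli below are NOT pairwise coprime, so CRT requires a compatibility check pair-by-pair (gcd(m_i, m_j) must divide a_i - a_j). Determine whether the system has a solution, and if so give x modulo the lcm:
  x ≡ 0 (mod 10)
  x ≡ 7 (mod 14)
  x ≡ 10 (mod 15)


Moduli 10, 14, 15 are not pairwise coprime, so CRT works modulo lcm(m_i) when all pairwise compatibility conditions hold.
Pairwise compatibility: gcd(m_i, m_j) must divide a_i - a_j for every pair.
Merge one congruence at a time:
  Start: x ≡ 0 (mod 10).
  Combine with x ≡ 7 (mod 14): gcd(10, 14) = 2, and 7 - 0 = 7 is NOT divisible by 2.
    ⇒ system is inconsistent (no integer solution).

No solution (the system is inconsistent).


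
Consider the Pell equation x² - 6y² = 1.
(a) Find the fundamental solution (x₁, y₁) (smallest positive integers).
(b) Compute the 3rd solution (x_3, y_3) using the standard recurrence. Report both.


Step 1: Find the fundamental solution (x₁, y₁) of x² - 6y² = 1.
  Expand √6 as a continued fraction. a₀ = ⌊√6⌋ = 2; iterate m_{k+1} = d_k·a_k − m_k, d_{k+1} = (6 − m_{k+1}²)/d_k, a_{k+1} = ⌊(a₀ + m_{k+1})/d_{k+1}⌋ (starting m₀ = 0, d₀ = 1), with convergents p_k = a_k·p_{k-1} + p_{k-2}, q_k = a_k·q_{k-1} + q_{k-2} (p₋₁ = 1, q₋₁ = 0):
  k = 0: a₀ = 2; p₀/q₀ = 2/1; p₀² − 6·q₀² = 4 − 6 = -2.
  k = 1: m = 2, d = 2, a = ⌊(2 + 2)/2⌋ = 2; p/q = (2·2 + 1)/(2·1 + 0) = 5/2; p² − 6·q² = 25 − 24 = 1.
  The first convergent with p² − 6·q² = 1 gives the fundamental solution (x₁, y₁) = (5, 2).
Step 2: Apply the recurrence (x_{n+1}, y_{n+1}) = (x₁x_n + 6y₁y_n, x₁y_n + y₁x_n) repeatedly.
  From (x_1, y_1) = (5, 2): x_2 = 5·5 + 6·2·2 = 49; y_2 = 5·2 + 2·5 = 20.
  From (x_2, y_2) = (49, 20): x_3 = 5·49 + 6·2·20 = 485; y_3 = 5·20 + 2·49 = 198.
Step 3: Verify x_3² - 6·y_3² = 235225 - 235224 = 1 (should be 1). ✓

(x_1, y_1) = (5, 2); (x_3, y_3) = (485, 198).


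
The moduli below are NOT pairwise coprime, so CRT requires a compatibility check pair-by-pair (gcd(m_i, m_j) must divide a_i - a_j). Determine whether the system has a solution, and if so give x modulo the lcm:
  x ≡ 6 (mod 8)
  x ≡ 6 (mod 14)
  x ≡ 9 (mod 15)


Moduli 8, 14, 15 are not pairwise coprime, so CRT works modulo lcm(m_i) when all pairwise compatibility conditions hold.
Pairwise compatibility: gcd(m_i, m_j) must divide a_i - a_j for every pair.
Merge one congruence at a time:
  Start: x ≡ 6 (mod 8).
  Combine with x ≡ 6 (mod 14): gcd(8, 14) = 2; 6 - 6 = 0, which IS divisible by 2, so compatible.
    Write x = 6 + 8·t and substitute into x ≡ 6 (mod 14): 8·t ≡ 6 − 6 = 0 (mod 14).
    Divide the congruence (and modulus) by g = 2: 4·t ≡ 0 (mod 7).
    The inverse of 4 mod 7 is 2 (since 4·2 = 8 = 1·7 + 1), so t ≡ 2·0 = 0 ≡ 0 (mod 7).
    Then x = 6 + 8·0 = 6, valid modulo lcm(8, 14) = 56: x ≡ 6 (mod 56).
  Combine with x ≡ 9 (mod 15): gcd(56, 15) = 1; 9 - 6 = 3, which IS divisible by 1, so compatible.
    Write x = 6 + 56·t and substitute into x ≡ 9 (mod 15): 56·t ≡ 9 − 6 = 3 (mod 15).
    Reduce coefficients mod 15: 11·t ≡ 3 (mod 15).
    The inverse of 11 mod 15 is 11 (since 11·11 = 121 = 8·15 + 1), so t ≡ 11·3 = 33 ≡ 3 (mod 15).
    Then x = 6 + 56·3 = 174, valid modulo lcm(56, 15) = 840: x ≡ 174 (mod 840).
Verify: 174 mod 8 = 6, 174 mod 14 = 6, 174 mod 15 = 9.

x ≡ 174 (mod 840).


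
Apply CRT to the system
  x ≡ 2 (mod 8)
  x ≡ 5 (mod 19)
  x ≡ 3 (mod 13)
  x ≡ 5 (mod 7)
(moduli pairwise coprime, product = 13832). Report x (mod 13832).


Product of moduli M = 8 · 19 · 13 · 7 = 13832.
Merge one congruence at a time:
  Start: x ≡ 2 (mod 8).
  Combine with x ≡ 5 (mod 19); new modulus lcm = 152.
    Write x = 2 + 8·t and substitute into x ≡ 5 (mod 19): 8·t ≡ 5 − 2 = 3 (mod 19).
    The inverse of 8 mod 19 is 12 (since 8·12 = 96 = 5·19 + 1), so t ≡ 12·3 = 36 ≡ 17 (mod 19).
    Then x = 2 + 8·17 = 138, valid modulo lcm(8, 19) = 152: x ≡ 138 (mod 152).
  Combine with x ≡ 3 (mod 13); new modulus lcm = 1976.
    Write x = 138 + 152·t and substitute into x ≡ 3 (mod 13): 152·t ≡ 3 − 138 = -135 (mod 13).
    Reduce coefficients mod 13: 9·t ≡ 8 (mod 13).
    The inverse of 9 mod 13 is 3 (since 9·3 = 27 = 2·13 + 1), so t ≡ 3·8 = 24 ≡ 11 (mod 13).
    Then x = 138 + 152·11 = 1810, valid modulo lcm(152, 13) = 1976: x ≡ 1810 (mod 1976).
  Combine with x ≡ 5 (mod 7); new modulus lcm = 13832.
    Write x = 1810 + 1976·t and substitute into x ≡ 5 (mod 7): 1976·t ≡ 5 − 1810 = -1805 (mod 7).
    Reduce coefficients mod 7: 2·t ≡ 1 (mod 7).
    The inverse of 2 mod 7 is 4 (since 2·4 = 8 = 1·7 + 1), so t ≡ 4·1 = 4 ≡ 4 (mod 7).
    Then x = 1810 + 1976·4 = 9714, valid modulo lcm(1976, 7) = 13832: x ≡ 9714 (mod 13832).
Verify against each original: 9714 mod 8 = 2, 9714 mod 19 = 5, 9714 mod 13 = 3, 9714 mod 7 = 5.

x ≡ 9714 (mod 13832).


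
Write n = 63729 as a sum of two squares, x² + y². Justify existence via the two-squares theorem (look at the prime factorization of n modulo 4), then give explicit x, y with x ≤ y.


Step 1: Factor n = 63729 = 3^2 · 73 · 97.
Step 2: Check the mod-4 condition on each prime factor: 3 ≡ 3 (mod 4), exponent 2 (must be even); 73 ≡ 1 (mod 4), exponent 1; 97 ≡ 1 (mod 4), exponent 1.
All primes ≡ 3 (mod 4) appear to even exponent (or don't appear), so by the two-squares theorem n IS expressible as a sum of two squares.
Step 3: Build a representation. Group n = k² · m with k = 3 and m = 73 · 97 = 7081 (a product of primes ≡ 1 (mod 4)); a representation of m scales to one of n via (k·x)² + (k·y)² = k²(x² + y²). Each prime p ≡ 1 (mod 4) is itself a sum of two squares; find a² by testing p − a² for a perfect square:
  73: 73 − 1² = 72, 73 − 2² = 69, 73 − 3² = 64 = 8² ⇒ 73 = 3² + 8².
  97: 97 − 1² = 96, 97 − 2² = 93, 97 − 3² = 88, 97 − 4² = 81 = 9² ⇒ 97 = 4² + 9².
  Combine using the Brahmagupta–Fibonacci identity (a² + b²)(c² + d²) = (ac − bd)² + (ad + bc)² = (ac + bd)² + (ad − bc)²:
  73 · 97 = 7081: from (3² + 8²)(4² + 9²), take (3·4 − 8·9, 3·9 + 8·4) = (12 − 72, 27 + 32) = (-60, 59); dropping signs (only squares matter) gives (60, 59); check 60² + 59² = 3600 + 3481 = 7081 ✓.
  Scale by k = 3: (3·60, 3·59) = (180, 177).
Step 4: Order so x ≤ y and verify: 177² + 180² = 31329 + 32400 = 63729 = n. ✓

n = 63729 = 177² + 180² (one valid representation with x ≤ y).


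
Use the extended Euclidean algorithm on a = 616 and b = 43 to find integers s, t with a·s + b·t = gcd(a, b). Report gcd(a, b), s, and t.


Euclidean algorithm on (616, 43) — divide until remainder is 0:
  616 = 14 · 43 + 14
  43 = 3 · 14 + 1
  14 = 14 · 1 + 0
gcd(616, 43) = 1.
Track Bezout coefficients alongside the remainders: start with r₀ = 616 = a·1 + b·0 (s = 1, t = 0) and r₁ = 43 = a·0 + b·1 (s = 0, t = 1); each new remainder r_{k+1} = r_{k-1} − q_k·r_k inherits s_{k+1} = s_{k-1} − q_k·s_k, t_{k+1} = t_{k-1} − q_k·t_k, so r_k = a·s_k + b·t_k at every step:
  q = 14: r = 14, s = 1 − 14·0 = 1, t = 0 − 14·1 = -14  (check: 616·1 + 43·(-14) = 14)
  q = 3: r = 1, s = 0 − 3·1 = -3, t = 1 − 3·(-14) = 43  (check: 616·(-3) + 43·43 = 1)
The row with r = 1 (the gcd) gives the Bezout coefficients s = -3, t = 43.
Result: 616 · (-3) + 43 · (43) = 1.

gcd(616, 43) = 1; s = -3, t = 43 (check: 616·(-3) + 43·43 = 1).


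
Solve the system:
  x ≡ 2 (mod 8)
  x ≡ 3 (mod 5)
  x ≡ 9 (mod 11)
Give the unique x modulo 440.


Moduli 8, 5, 11 are pairwise coprime; by CRT there is a unique solution modulo M = 8 · 5 · 11 = 440.
Solve pairwise, accumulating the modulus:
  Start with x ≡ 2 (mod 8).
  Combine with x ≡ 3 (mod 5): since gcd(8, 5) = 1, we get a unique residue mod 40.
    Write x = 2 + 8·t and substitute into x ≡ 3 (mod 5): 8·t ≡ 3 − 2 = 1 (mod 5).
    Reduce coefficients mod 5: 3·t ≡ 1 (mod 5).
    The inverse of 3 mod 5 is 2 (since 3·2 = 6 = 1·5 + 1), so t ≡ 2·1 = 2 ≡ 2 (mod 5).
    Then x = 2 + 8·2 = 18, valid modulo lcm(8, 5) = 40: x ≡ 18 (mod 40).
  Combine with x ≡ 9 (mod 11): since gcd(40, 11) = 1, we get a unique residue mod 440.
    Write x = 18 + 40·t and substitute into x ≡ 9 (mod 11): 40·t ≡ 9 − 18 = -9 (mod 11).
    Reduce coefficients mod 11: 7·t ≡ 2 (mod 11).
    The inverse of 7 mod 11 is 8 (since 7·8 = 56 = 5·11 + 1), so t ≡ 8·2 = 16 ≡ 5 (mod 11).
    Then x = 18 + 40·5 = 218, valid modulo lcm(40, 11) = 440: x ≡ 218 (mod 440).
Verify: 218 mod 8 = 2 ✓, 218 mod 5 = 3 ✓, 218 mod 11 = 9 ✓.

x ≡ 218 (mod 440).


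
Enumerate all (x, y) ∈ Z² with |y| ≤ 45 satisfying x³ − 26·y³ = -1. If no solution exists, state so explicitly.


The equation is x³ - 26y³ = -1. For fixed y, x³ = 26·y³ − 1, so a solution requires the RHS to be a perfect cube.
Strategy: iterate y from -45 to 45, compute RHS = 26·y³ − 1, and check whether it is a (positive or negative) perfect cube.
Check small values of y:
  y = 0: RHS = -1 = (-1)³ ⇒ x = -1 works.
  y = 1: RHS = 25 is not a perfect cube.
  y = -1: RHS = -27 = (-3)³ ⇒ x = -3 works.
  y = 2: RHS = 207 is not a perfect cube.
  y = -2: RHS = -209 is not a perfect cube.
  y = 3: RHS = 701 is not a perfect cube.
  y = -3: RHS = -703 is not a perfect cube.
Continuing the search up to |y| = 45 finds no further solutions beyond those listed.
Collected solutions: (-1, 0), (-3, -1).

Solutions (with |y| ≤ 45): (-1, 0), (-3, -1).


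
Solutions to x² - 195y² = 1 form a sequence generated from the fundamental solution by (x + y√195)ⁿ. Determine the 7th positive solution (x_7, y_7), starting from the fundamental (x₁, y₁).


Step 1: Find the fundamental solution (x₁, y₁) of x² - 195y² = 1.
  Expand √195 as a continued fraction. a₀ = ⌊√195⌋ = 13; iterate m_{k+1} = d_k·a_k − m_k, d_{k+1} = (195 − m_{k+1}²)/d_k, a_{k+1} = ⌊(a₀ + m_{k+1})/d_{k+1}⌋ (starting m₀ = 0, d₀ = 1), with convergents p_k = a_k·p_{k-1} + p_{k-2}, q_k = a_k·q_{k-1} + q_{k-2} (p₋₁ = 1, q₋₁ = 0):
  k = 0: a₀ = 13; p₀/q₀ = 13/1; p₀² − 195·q₀² = 169 − 195 = -26.
  k = 1: m = 13, d = 26, a = ⌊(13 + 13)/26⌋ = 1; p/q = (1·13 + 1)/(1·1 + 0) = 14/1; p² − 195·q² = 196 − 195 = 1.
  The first convergent with p² − 195·q² = 1 gives the fundamental solution (x₁, y₁) = (14, 1).
Step 2: Apply the recurrence (x_{n+1}, y_{n+1}) = (x₁x_n + 195y₁y_n, x₁y_n + y₁x_n) repeatedly.
  From (x_1, y_1) = (14, 1): x_2 = 14·14 + 195·1·1 = 391; y_2 = 14·1 + 1·14 = 28.
  From (x_2, y_2) = (391, 28): x_3 = 14·391 + 195·1·28 = 10934; y_3 = 14·28 + 1·391 = 783.
  From (x_3, y_3) = (10934, 783): x_4 = 14·10934 + 195·1·783 = 305761; y_4 = 14·783 + 1·10934 = 21896.
  From (x_4, y_4) = (305761, 21896): x_5 = 14·305761 + 195·1·21896 = 8550374; y_5 = 14·21896 + 1·305761 = 612305.
  From (x_5, y_5) = (8550374, 612305): x_6 = 14·8550374 + 195·1·612305 = 239104711; y_6 = 14·612305 + 1·8550374 = 17122644.
  From (x_6, y_6) = (239104711, 17122644): x_7 = 14·239104711 + 195·1·17122644 = 6686381534; y_7 = 14·17122644 + 1·239104711 = 478821727.
Step 3: Verify x_7² - 195·y_7² = 44707698018216193156 - 44707698018216193155 = 1 (should be 1). ✓

(x_1, y_1) = (14, 1); (x_7, y_7) = (6686381534, 478821727).


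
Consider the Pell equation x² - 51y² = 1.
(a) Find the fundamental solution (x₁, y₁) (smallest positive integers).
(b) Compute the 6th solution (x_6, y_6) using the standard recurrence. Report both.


Step 1: Find the fundamental solution (x₁, y₁) of x² - 51y² = 1.
  Expand √51 as a continued fraction. a₀ = ⌊√51⌋ = 7; iterate m_{k+1} = d_k·a_k − m_k, d_{k+1} = (51 − m_{k+1}²)/d_k, a_{k+1} = ⌊(a₀ + m_{k+1})/d_{k+1}⌋ (starting m₀ = 0, d₀ = 1), with convergents p_k = a_k·p_{k-1} + p_{k-2}, q_k = a_k·q_{k-1} + q_{k-2} (p₋₁ = 1, q₋₁ = 0):
  k = 0: a₀ = 7; p₀/q₀ = 7/1; p₀² − 51·q₀² = 49 − 51 = -2.
  k = 1: m = 7, d = 2, a = ⌊(7 + 7)/2⌋ = 7; p/q = (7·7 + 1)/(7·1 + 0) = 50/7; p² − 51·q² = 2500 − 2499 = 1.
  The first convergent with p² − 51·q² = 1 gives the fundamental solution (x₁, y₁) = (50, 7).
Step 2: Apply the recurrence (x_{n+1}, y_{n+1}) = (x₁x_n + 51y₁y_n, x₁y_n + y₁x_n) repeatedly.
  From (x_1, y_1) = (50, 7): x_2 = 50·50 + 51·7·7 = 4999; y_2 = 50·7 + 7·50 = 700.
  From (x_2, y_2) = (4999, 700): x_3 = 50·4999 + 51·7·700 = 499850; y_3 = 50·700 + 7·4999 = 69993.
  From (x_3, y_3) = (499850, 69993): x_4 = 50·499850 + 51·7·69993 = 49980001; y_4 = 50·69993 + 7·499850 = 6998600.
  From (x_4, y_4) = (49980001, 6998600): x_5 = 50·49980001 + 51·7·6998600 = 4997500250; y_5 = 50·6998600 + 7·49980001 = 699790007.
  From (x_5, y_5) = (4997500250, 699790007): x_6 = 50·4997500250 + 51·7·699790007 = 499700044999; y_6 = 50·699790007 + 7·4997500250 = 69972002100.
Step 3: Verify x_6² - 51·y_6² = 249700134972002624910001 - 249700134972002624910000 = 1 (should be 1). ✓

(x_1, y_1) = (50, 7); (x_6, y_6) = (499700044999, 69972002100).


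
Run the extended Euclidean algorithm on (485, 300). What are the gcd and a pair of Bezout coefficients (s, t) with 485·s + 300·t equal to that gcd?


Euclidean algorithm on (485, 300) — divide until remainder is 0:
  485 = 1 · 300 + 185
  300 = 1 · 185 + 115
  185 = 1 · 115 + 70
  115 = 1 · 70 + 45
  70 = 1 · 45 + 25
  45 = 1 · 25 + 20
  25 = 1 · 20 + 5
  20 = 4 · 5 + 0
gcd(485, 300) = 5.
Track Bezout coefficients alongside the remainders: start with r₀ = 485 = a·1 + b·0 (s = 1, t = 0) and r₁ = 300 = a·0 + b·1 (s = 0, t = 1); each new remainder r_{k+1} = r_{k-1} − q_k·r_k inherits s_{k+1} = s_{k-1} − q_k·s_k, t_{k+1} = t_{k-1} − q_k·t_k, so r_k = a·s_k + b·t_k at every step:
  q = 1: r = 185, s = 1 − 1·0 = 1, t = 0 − 1·1 = -1  (check: 485·1 + 300·(-1) = 185)
  q = 1: r = 115, s = 0 − 1·1 = -1, t = 1 − 1·(-1) = 2  (check: 485·(-1) + 300·2 = 115)
  q = 1: r = 70, s = 1 − 1·(-1) = 2, t = -1 − 1·2 = -3  (check: 485·2 + 300·(-3) = 70)
  q = 1: r = 45, s = -1 − 1·2 = -3, t = 2 − 1·(-3) = 5  (check: 485·(-3) + 300·5 = 45)
  q = 1: r = 25, s = 2 − 1·(-3) = 5, t = -3 − 1·5 = -8  (check: 485·5 + 300·(-8) = 25)
  q = 1: r = 20, s = -3 − 1·5 = -8, t = 5 − 1·(-8) = 13  (check: 485·(-8) + 300·13 = 20)
  q = 1: r = 5, s = 5 − 1·(-8) = 13, t = -8 − 1·13 = -21  (check: 485·13 + 300·(-21) = 5)
The row with r = 5 (the gcd) gives the Bezout coefficients s = 13, t = -21.
Result: 485 · (13) + 300 · (-21) = 5.

gcd(485, 300) = 5; s = 13, t = -21 (check: 485·13 + 300·(-21) = 5).


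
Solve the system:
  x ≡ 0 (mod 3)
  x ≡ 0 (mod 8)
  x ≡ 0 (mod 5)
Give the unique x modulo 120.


Moduli 3, 8, 5 are pairwise coprime; by CRT there is a unique solution modulo M = 3 · 8 · 5 = 120.
Solve pairwise, accumulating the modulus:
  Start with x ≡ 0 (mod 3).
  Combine with x ≡ 0 (mod 8): since gcd(3, 8) = 1, we get a unique residue mod 24.
    Write x = 0 + 3·t and substitute into x ≡ 0 (mod 8): 3·t ≡ 0 − 0 = 0 (mod 8).
    The inverse of 3 mod 8 is 3 (since 3·3 = 9 = 1·8 + 1), so t ≡ 3·0 = 0 ≡ 0 (mod 8).
    Then x = 0 + 3·0 = 0, valid modulo lcm(3, 8) = 24: x ≡ 0 (mod 24).
  Combine with x ≡ 0 (mod 5): since gcd(24, 5) = 1, we get a unique residue mod 120.
    Write x = 0 + 24·t and substitute into x ≡ 0 (mod 5): 24·t ≡ 0 − 0 = 0 (mod 5).
    Reduce coefficients mod 5: 4·t ≡ 0 (mod 5).
    The inverse of 4 mod 5 is 4 (since 4·4 = 16 = 3·5 + 1), so t ≡ 4·0 = 0 ≡ 0 (mod 5).
    Then x = 0 + 24·0 = 0, valid modulo lcm(24, 5) = 120: x ≡ 0 (mod 120).
Verify: 0 mod 3 = 0 ✓, 0 mod 8 = 0 ✓, 0 mod 5 = 0 ✓.

x ≡ 0 (mod 120).


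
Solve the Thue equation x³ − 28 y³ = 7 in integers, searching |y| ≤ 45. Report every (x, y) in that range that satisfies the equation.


The equation is x³ - 28y³ = 7. For fixed y, x³ = 28·y³ + 7, so a solution requires the RHS to be a perfect cube.
Strategy: iterate y from -45 to 45, compute RHS = 28·y³ + 7, and check whether it is a (positive or negative) perfect cube.
Check small values of y:
  y = 0: RHS = 7 is not a perfect cube.
  y = 1: RHS = 35 is not a perfect cube.
  y = -1: RHS = -21 is not a perfect cube.
  y = 2: RHS = 231 is not a perfect cube.
  y = -2: RHS = -217 is not a perfect cube.
  y = 3: RHS = 763 is not a perfect cube.
  y = -3: RHS = -749 is not a perfect cube.
Continuing the search up to |y| = 45 finds no solutions either.
No (x, y) in the scanned range satisfies the equation.

No integer solutions with |y| ≤ 45.


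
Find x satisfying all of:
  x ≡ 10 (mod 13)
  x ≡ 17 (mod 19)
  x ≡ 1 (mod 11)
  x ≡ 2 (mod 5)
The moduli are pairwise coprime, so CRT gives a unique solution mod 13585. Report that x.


Product of moduli M = 13 · 19 · 11 · 5 = 13585.
Merge one congruence at a time:
  Start: x ≡ 10 (mod 13).
  Combine with x ≡ 17 (mod 19); new modulus lcm = 247.
    Write x = 10 + 13·t and substitute into x ≡ 17 (mod 19): 13·t ≡ 17 − 10 = 7 (mod 19).
    The inverse of 13 mod 19 is 3 (since 13·3 = 39 = 2·19 + 1), so t ≡ 3·7 = 21 ≡ 2 (mod 19).
    Then x = 10 + 13·2 = 36, valid modulo lcm(13, 19) = 247: x ≡ 36 (mod 247).
  Combine with x ≡ 1 (mod 11); new modulus lcm = 2717.
    Write x = 36 + 247·t and substitute into x ≡ 1 (mod 11): 247·t ≡ 1 − 36 = -35 (mod 11).
    Reduce coefficients mod 11: 5·t ≡ 9 (mod 11).
    The inverse of 5 mod 11 is 9 (since 5·9 = 45 = 4·11 + 1), so t ≡ 9·9 = 81 ≡ 4 (mod 11).
    Then x = 36 + 247·4 = 1024, valid modulo lcm(247, 11) = 2717: x ≡ 1024 (mod 2717).
  Combine with x ≡ 2 (mod 5); new modulus lcm = 13585.
    Write x = 1024 + 2717·t and substitute into x ≡ 2 (mod 5): 2717·t ≡ 2 − 1024 = -1022 (mod 5).
    Reduce coefficients mod 5: 2·t ≡ 3 (mod 5).
    The inverse of 2 mod 5 is 3 (since 2·3 = 6 = 1·5 + 1), so t ≡ 3·3 = 9 ≡ 4 (mod 5).
    Then x = 1024 + 2717·4 = 11892, valid modulo lcm(2717, 5) = 13585: x ≡ 11892 (mod 13585).
Verify against each original: 11892 mod 13 = 10, 11892 mod 19 = 17, 11892 mod 11 = 1, 11892 mod 5 = 2.

x ≡ 11892 (mod 13585).


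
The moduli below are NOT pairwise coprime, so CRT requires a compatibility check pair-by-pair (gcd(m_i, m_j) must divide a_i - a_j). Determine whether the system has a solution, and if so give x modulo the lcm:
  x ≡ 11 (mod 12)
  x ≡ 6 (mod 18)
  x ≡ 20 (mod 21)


Moduli 12, 18, 21 are not pairwise coprime, so CRT works modulo lcm(m_i) when all pairwise compatibility conditions hold.
Pairwise compatibility: gcd(m_i, m_j) must divide a_i - a_j for every pair.
Merge one congruence at a time:
  Start: x ≡ 11 (mod 12).
  Combine with x ≡ 6 (mod 18): gcd(12, 18) = 6, and 6 - 11 = -5 is NOT divisible by 6.
    ⇒ system is inconsistent (no integer solution).

No solution (the system is inconsistent).


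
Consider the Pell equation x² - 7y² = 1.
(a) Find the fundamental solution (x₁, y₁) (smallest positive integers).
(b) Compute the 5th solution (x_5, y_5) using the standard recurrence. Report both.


Step 1: Find the fundamental solution (x₁, y₁) of x² - 7y² = 1.
  Expand √7 as a continued fraction. a₀ = ⌊√7⌋ = 2; iterate m_{k+1} = d_k·a_k − m_k, d_{k+1} = (7 − m_{k+1}²)/d_k, a_{k+1} = ⌊(a₀ + m_{k+1})/d_{k+1}⌋ (starting m₀ = 0, d₀ = 1), with convergents p_k = a_k·p_{k-1} + p_{k-2}, q_k = a_k·q_{k-1} + q_{k-2} (p₋₁ = 1, q₋₁ = 0):
  k = 0: a₀ = 2; p₀/q₀ = 2/1; p₀² − 7·q₀² = 4 − 7 = -3.
  k = 1: m = 2, d = 3, a = ⌊(2 + 2)/3⌋ = 1; p/q = (1·2 + 1)/(1·1 + 0) = 3/1; p² − 7·q² = 9 − 7 = 2.
  k = 2: m = 1, d = 2, a = ⌊(2 + 1)/2⌋ = 1; p/q = (1·3 + 2)/(1·1 + 1) = 5/2; p² − 7·q² = 25 − 28 = -3.
  k = 3: m = 1, d = 3, a = ⌊(2 + 1)/3⌋ = 1; p/q = (1·5 + 3)/(1·2 + 1) = 8/3; p² − 7·q² = 64 − 63 = 1.
  The first convergent with p² − 7·q² = 1 gives the fundamental solution (x₁, y₁) = (8, 3).
Step 2: Apply the recurrence (x_{n+1}, y_{n+1}) = (x₁x_n + 7y₁y_n, x₁y_n + y₁x_n) repeatedly.
  From (x_1, y_1) = (8, 3): x_2 = 8·8 + 7·3·3 = 127; y_2 = 8·3 + 3·8 = 48.
  From (x_2, y_2) = (127, 48): x_3 = 8·127 + 7·3·48 = 2024; y_3 = 8·48 + 3·127 = 765.
  From (x_3, y_3) = (2024, 765): x_4 = 8·2024 + 7·3·765 = 32257; y_4 = 8·765 + 3·2024 = 12192.
  From (x_4, y_4) = (32257, 12192): x_5 = 8·32257 + 7·3·12192 = 514088; y_5 = 8·12192 + 3·32257 = 194307.
Step 3: Verify x_5² - 7·y_5² = 264286471744 - 264286471743 = 1 (should be 1). ✓

(x_1, y_1) = (8, 3); (x_5, y_5) = (514088, 194307).


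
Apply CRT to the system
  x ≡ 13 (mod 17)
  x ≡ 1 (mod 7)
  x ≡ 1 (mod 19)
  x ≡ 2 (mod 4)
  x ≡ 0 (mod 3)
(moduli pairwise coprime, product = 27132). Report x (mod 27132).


Product of moduli M = 17 · 7 · 19 · 4 · 3 = 27132.
Merge one congruence at a time:
  Start: x ≡ 13 (mod 17).
  Combine with x ≡ 1 (mod 7); new modulus lcm = 119.
    Write x = 13 + 17·t and substitute into x ≡ 1 (mod 7): 17·t ≡ 1 − 13 = -12 (mod 7).
    Reduce coefficients mod 7: 3·t ≡ 2 (mod 7).
    The inverse of 3 mod 7 is 5 (since 3·5 = 15 = 2·7 + 1), so t ≡ 5·2 = 10 ≡ 3 (mod 7).
    Then x = 13 + 17·3 = 64, valid modulo lcm(17, 7) = 119: x ≡ 64 (mod 119).
  Combine with x ≡ 1 (mod 19); new modulus lcm = 2261.
    Write x = 64 + 119·t and substitute into x ≡ 1 (mod 19): 119·t ≡ 1 − 64 = -63 (mod 19).
    Reduce coefficients mod 19: 5·t ≡ 13 (mod 19).
    The inverse of 5 mod 19 is 4 (since 5·4 = 20 = 1·19 + 1), so t ≡ 4·13 = 52 ≡ 14 (mod 19).
    Then x = 64 + 119·14 = 1730, valid modulo lcm(119, 19) = 2261: x ≡ 1730 (mod 2261).
  Combine with x ≡ 2 (mod 4); new modulus lcm = 9044.
    Write x = 1730 + 2261·t and substitute into x ≡ 2 (mod 4): 2261·t ≡ 2 − 1730 = -1728 (mod 4).
    Reduce coefficients mod 4: 1·t ≡ 0 (mod 4).
    So t ≡ 0 (mod 4).
    Then x = 1730 + 2261·0 = 1730, valid modulo lcm(2261, 4) = 9044: x ≡ 1730 (mod 9044).
  Combine with x ≡ 0 (mod 3); new modulus lcm = 27132.
    Write x = 1730 + 9044·t and substitute into x ≡ 0 (mod 3): 9044·t ≡ 0 − 1730 = -1730 (mod 3).
    Reduce coefficients mod 3: 2·t ≡ 1 (mod 3).
    The inverse of 2 mod 3 is 2 (since 2·2 = 4 = 1·3 + 1), so t ≡ 2·1 = 2 ≡ 2 (mod 3).
    Then x = 1730 + 9044·2 = 19818, valid modulo lcm(9044, 3) = 27132: x ≡ 19818 (mod 27132).
Verify against each original: 19818 mod 17 = 13, 19818 mod 7 = 1, 19818 mod 19 = 1, 19818 mod 4 = 2, 19818 mod 3 = 0.

x ≡ 19818 (mod 27132).


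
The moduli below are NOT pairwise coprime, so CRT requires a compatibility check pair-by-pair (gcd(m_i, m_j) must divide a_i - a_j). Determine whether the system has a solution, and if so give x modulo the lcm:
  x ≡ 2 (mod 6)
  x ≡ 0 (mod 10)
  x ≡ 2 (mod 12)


Moduli 6, 10, 12 are not pairwise coprime, so CRT works modulo lcm(m_i) when all pairwise compatibility conditions hold.
Pairwise compatibility: gcd(m_i, m_j) must divide a_i - a_j for every pair.
Merge one congruence at a time:
  Start: x ≡ 2 (mod 6).
  Combine with x ≡ 0 (mod 10): gcd(6, 10) = 2; 0 - 2 = -2, which IS divisible by 2, so compatible.
    Write x = 2 + 6·t and substitute into x ≡ 0 (mod 10): 6·t ≡ 0 − 2 = -2 (mod 10).
    Divide the congruence (and modulus) by g = 2: 3·t ≡ -1 (mod 5).
    Reduce coefficients mod 5: 3·t ≡ 4 (mod 5).
    The inverse of 3 mod 5 is 2 (since 3·2 = 6 = 1·5 + 1), so t ≡ 2·4 = 8 ≡ 3 (mod 5).
    Then x = 2 + 6·3 = 20, valid modulo lcm(6, 10) = 30: x ≡ 20 (mod 30).
  Combine with x ≡ 2 (mod 12): gcd(30, 12) = 6; 2 - 20 = -18, which IS divisible by 6, so compatible.
    Write x = 20 + 30·t and substitute into x ≡ 2 (mod 12): 30·t ≡ 2 − 20 = -18 (mod 12).
    Divide the congruence (and modulus) by g = 6: 5·t ≡ -3 (mod 2).
    Reduce coefficients mod 2: 1·t ≡ 1 (mod 2).
    So t ≡ 1 (mod 2).
    Then x = 20 + 30·1 = 50, valid modulo lcm(30, 12) = 60: x ≡ 50 (mod 60).
Verify: 50 mod 6 = 2, 50 mod 10 = 0, 50 mod 12 = 2.

x ≡ 50 (mod 60).
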